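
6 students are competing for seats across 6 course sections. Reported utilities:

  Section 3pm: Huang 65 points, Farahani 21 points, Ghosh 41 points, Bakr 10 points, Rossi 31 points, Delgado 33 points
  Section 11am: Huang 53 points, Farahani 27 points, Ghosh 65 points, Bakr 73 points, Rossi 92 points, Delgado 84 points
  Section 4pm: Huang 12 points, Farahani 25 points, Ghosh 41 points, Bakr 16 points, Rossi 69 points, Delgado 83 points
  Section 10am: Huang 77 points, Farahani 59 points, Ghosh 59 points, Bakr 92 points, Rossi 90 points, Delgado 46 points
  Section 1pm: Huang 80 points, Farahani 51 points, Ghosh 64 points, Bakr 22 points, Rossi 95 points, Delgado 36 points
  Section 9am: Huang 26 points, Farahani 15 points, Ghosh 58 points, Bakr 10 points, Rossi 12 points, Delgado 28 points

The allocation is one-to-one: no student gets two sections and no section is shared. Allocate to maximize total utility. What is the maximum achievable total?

Optimal: Huang→Section 3pm (65 points), Farahani→Section 1pm (51 points), Ghosh→Section 9am (58 points), Bakr→Section 10am (92 points), Rossi→Section 11am (92 points), Delgado→Section 4pm (83 points) — total 65+51+58+92+92+83 = 441 points.
Column-greedy (each section in turn goes to its best remaining student) gives 411 points, worse by 30.
Swapping Bakr↔Huang (Bakr→Section 3pm 10 points, Huang→Section 10am 77 points) loses 70.

Max total: 441 points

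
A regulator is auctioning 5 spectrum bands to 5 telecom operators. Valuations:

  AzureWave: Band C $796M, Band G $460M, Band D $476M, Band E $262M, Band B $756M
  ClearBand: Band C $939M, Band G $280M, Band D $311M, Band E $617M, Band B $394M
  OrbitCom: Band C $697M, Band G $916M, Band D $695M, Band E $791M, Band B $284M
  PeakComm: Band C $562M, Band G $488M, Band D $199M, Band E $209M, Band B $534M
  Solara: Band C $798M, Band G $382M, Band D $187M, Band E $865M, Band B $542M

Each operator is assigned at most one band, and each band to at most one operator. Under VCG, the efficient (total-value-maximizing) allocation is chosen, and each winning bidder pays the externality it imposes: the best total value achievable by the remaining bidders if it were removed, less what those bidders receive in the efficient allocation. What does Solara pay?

Efficient allocation: AzureWave→Band B ($756M), ClearBand→Band C ($939M), OrbitCom→Band D ($695M), PeakComm→Band G ($488M), Solara→Band E ($865M); total welfare W = $3743M.
Solara receives Band E at value $865M, so the others get W − 865 = $2878M.
Without Solara: best allocation of the remaining 4 bidders over all 5 bands is AzureWave→Band B ($756M), ClearBand→Band C ($939M), OrbitCom→Band E ($791M), PeakComm→Band G ($488M), total $2974M.
VCG payment = (others' best without Solara) − (others' welfare with Solara) = 2974 − 2878 = $96M.

Solara pays $96M.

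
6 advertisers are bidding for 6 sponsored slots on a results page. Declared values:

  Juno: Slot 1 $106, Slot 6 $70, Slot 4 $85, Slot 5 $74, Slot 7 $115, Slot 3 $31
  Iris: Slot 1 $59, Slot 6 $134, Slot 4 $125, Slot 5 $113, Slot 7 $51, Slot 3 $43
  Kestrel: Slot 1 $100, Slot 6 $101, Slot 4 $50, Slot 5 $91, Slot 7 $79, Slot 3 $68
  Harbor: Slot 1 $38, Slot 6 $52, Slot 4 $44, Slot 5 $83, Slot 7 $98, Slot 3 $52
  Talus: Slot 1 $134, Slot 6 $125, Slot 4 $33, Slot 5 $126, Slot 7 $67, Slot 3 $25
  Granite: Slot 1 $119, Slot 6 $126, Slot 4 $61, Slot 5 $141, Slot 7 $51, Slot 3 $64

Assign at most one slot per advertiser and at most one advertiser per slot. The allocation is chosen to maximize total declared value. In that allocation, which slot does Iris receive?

Optimal: Juno→Slot 7 ($115), Iris→Slot 4 ($125), Kestrel→Slot 6 ($101), Harbor→Slot 3 ($52), Talus→Slot 1 ($134), Granite→Slot 5 ($141) — total 115+125+101+52+134+141 = $668.
Row-greedy (each advertiser in turn takes its best remaining slot) gives $529, worse by 139.
Next-best assignment: Juno→Slot 1, Iris→Slot 4, Kestrel→Slot 3, Harbor→Slot 7, Talus→Slot 6, Granite→Slot 5 = $663.
Iris's own top slot is Slot 6 ($134), but forcing Iris→Slot 6 and reassigning the rest optimally gives only $660 — worse by 8.

Iris receives Slot 4.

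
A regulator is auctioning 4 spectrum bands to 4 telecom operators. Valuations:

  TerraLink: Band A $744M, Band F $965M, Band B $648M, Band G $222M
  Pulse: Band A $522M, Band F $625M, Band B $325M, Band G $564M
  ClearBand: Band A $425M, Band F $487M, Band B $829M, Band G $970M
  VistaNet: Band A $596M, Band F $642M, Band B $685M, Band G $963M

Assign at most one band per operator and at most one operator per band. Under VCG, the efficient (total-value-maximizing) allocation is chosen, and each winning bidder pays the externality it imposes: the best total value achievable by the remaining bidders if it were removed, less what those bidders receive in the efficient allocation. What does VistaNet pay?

VistaNet pays $141M.

Efficient allocation: TerraLink→Band F ($965M), Pulse→Band A ($522M), ClearBand→Band B ($829M), VistaNet→Band G ($963M); total welfare W = $3279M.
VistaNet receives Band G at value $963M, so the others get W − 963 = $2316M.
Without VistaNet: best allocation of the remaining 3 bidders over all 4 bands is TerraLink→Band F ($965M), Pulse→Band A ($522M), ClearBand→Band G ($970M), total $2457M.
VCG payment = (others' best without VistaNet) − (others' welfare with VistaNet) = 2457 − 2316 = $141M.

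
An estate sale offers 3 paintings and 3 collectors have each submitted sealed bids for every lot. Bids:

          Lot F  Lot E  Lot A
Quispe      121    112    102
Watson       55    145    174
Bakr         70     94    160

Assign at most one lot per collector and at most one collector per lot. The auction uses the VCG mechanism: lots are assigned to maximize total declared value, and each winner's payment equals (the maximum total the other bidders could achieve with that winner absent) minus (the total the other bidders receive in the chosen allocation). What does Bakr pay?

Bakr pays $29.

Efficient allocation: Quispe→Lot F ($121), Watson→Lot E ($145), Bakr→Lot A ($160); total welfare W = $426.
Bakr receives Lot A at value $160, so the others get W − 160 = $266.
Without Bakr: best allocation of the remaining 2 bidders over all 3 lots is Quispe→Lot F ($121), Watson→Lot A ($174), total $295.
VCG payment = (others' best without Bakr) − (others' welfare with Bakr) = 295 − 266 = $29.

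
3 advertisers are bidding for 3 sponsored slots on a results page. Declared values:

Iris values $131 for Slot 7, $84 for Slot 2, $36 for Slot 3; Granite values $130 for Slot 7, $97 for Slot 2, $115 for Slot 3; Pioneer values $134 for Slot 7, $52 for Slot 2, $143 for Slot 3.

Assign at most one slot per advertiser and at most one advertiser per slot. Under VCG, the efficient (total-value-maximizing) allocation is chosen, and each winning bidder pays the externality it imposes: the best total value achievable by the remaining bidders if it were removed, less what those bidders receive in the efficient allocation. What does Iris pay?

Iris pays $33.

Efficient allocation: Iris→Slot 7 ($131), Granite→Slot 2 ($97), Pioneer→Slot 3 ($143); total welfare W = $371.
Iris receives Slot 7 at value $131, so the others get W − 131 = $240.
Without Iris: best allocation of the remaining 2 bidders over all 3 slots is Granite→Slot 7 ($130), Pioneer→Slot 3 ($143), total $273.
VCG payment = (others' best without Iris) − (others' welfare with Iris) = 273 − 240 = $33.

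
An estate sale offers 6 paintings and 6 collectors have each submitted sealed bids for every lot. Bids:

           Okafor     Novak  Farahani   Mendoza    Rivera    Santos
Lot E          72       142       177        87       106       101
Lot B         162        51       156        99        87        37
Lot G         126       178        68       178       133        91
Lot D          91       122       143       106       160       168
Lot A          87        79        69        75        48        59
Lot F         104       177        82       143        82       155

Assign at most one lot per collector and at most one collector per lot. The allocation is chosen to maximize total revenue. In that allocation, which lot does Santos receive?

Santos receives Lot A.

This is the linear assignment problem.
Optimal: Okafor→Lot B ($162), Novak→Lot F ($177), Farahani→Lot E ($177), Mendoza→Lot G ($178), Rivera→Lot D ($160), Santos→Lot A ($59) — total 162+177+177+178+160+59 = $913.
Max-entry greedy (repeatedly take the single best remaining cell) gives $876, worse by 37.
Next-best assignment: Okafor→Lot B, Novak→Lot A, Farahani→Lot E, Mendoza→Lot G, Rivera→Lot D, Santos→Lot F = $911.
Santos's own top lot is Lot D ($168), but forcing Santos→Lot D and reassigning the rest optimally gives only $910 — worse by 3.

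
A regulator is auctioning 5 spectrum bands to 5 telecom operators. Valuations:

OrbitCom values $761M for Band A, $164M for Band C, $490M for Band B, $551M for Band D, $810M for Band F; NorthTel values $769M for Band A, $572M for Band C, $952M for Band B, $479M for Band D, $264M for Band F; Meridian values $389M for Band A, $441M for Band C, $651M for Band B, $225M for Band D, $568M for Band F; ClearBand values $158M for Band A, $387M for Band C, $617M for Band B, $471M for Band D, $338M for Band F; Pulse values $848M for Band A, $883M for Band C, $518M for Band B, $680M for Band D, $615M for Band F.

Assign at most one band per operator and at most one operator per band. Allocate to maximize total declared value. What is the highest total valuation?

Maximum total: $3635M

This is the linear assignment problem.
Optimal: OrbitCom→Band A ($761M), NorthTel→Band B ($952M), Meridian→Band F ($568M), ClearBand→Band D ($471M), Pulse→Band C ($883M) — total 761+952+568+471+883 = $3635M.
Row-greedy (each operator in turn takes its best remaining band) gives $3522M, worse by 113.
Checked against all permutations: $3635M is optimal.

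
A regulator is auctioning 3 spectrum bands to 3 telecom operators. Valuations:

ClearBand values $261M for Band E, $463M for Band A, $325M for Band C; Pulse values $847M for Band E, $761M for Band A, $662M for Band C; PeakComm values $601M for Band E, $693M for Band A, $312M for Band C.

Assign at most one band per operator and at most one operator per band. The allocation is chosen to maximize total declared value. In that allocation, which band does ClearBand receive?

ClearBand receives Band C.

This is a one-to-one assignment (maximum-weight bipartite matching).
Optimal: ClearBand→Band C ($325M), Pulse→Band E ($847M), PeakComm→Band A ($693M) — total 325+847+693 = $1865M.
Row-greedy (each operator in turn takes its best remaining band) gives $1622M, worse by 243.
Next-best assignment: ClearBand→Band A, Pulse→Band C, PeakComm→Band E = $1726M.
ClearBand's own top band is Band A ($463M), but forcing ClearBand→Band A and reassigning the rest optimally gives only $1726M — worse by 139.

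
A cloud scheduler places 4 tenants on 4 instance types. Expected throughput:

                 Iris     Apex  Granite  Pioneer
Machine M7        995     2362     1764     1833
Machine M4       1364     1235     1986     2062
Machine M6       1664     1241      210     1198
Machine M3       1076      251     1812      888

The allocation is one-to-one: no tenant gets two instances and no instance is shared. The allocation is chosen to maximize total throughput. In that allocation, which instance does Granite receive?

Granite receives Machine M3.

Optimal: Iris→Machine M6 (1664 ops/s), Apex→Machine M7 (2362 ops/s), Granite→Machine M3 (1812 ops/s), Pioneer→Machine M4 (2062 ops/s) — total 1664+2362+1812+2062 = 7900 ops/s.
Row-greedy (each tenant in turn takes its best remaining instance) gives 6900 ops/s, worse by 1000.
Next-best assignment: Iris→Machine M6, Apex→Machine M7, Granite→Machine M4, Pioneer→Machine M3 = 6900 ops/s.
Granite's own top instance is Machine M4 (1986 ops/s), but forcing Granite→Machine M4 and reassigning the rest optimally gives only 6900 ops/s — worse by 1000.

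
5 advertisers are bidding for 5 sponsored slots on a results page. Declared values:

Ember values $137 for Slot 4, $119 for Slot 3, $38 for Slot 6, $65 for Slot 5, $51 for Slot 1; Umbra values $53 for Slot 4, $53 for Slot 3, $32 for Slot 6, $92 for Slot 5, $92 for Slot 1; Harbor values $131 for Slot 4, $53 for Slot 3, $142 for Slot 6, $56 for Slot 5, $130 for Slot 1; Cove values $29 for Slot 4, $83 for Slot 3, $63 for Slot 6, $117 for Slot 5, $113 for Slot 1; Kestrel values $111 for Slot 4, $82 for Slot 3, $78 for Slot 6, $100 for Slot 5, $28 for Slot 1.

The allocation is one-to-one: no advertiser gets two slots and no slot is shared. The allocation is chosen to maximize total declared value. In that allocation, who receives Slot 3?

Optimal: Ember→Slot 3 ($119), Umbra→Slot 1 ($92), Harbor→Slot 6 ($142), Cove→Slot 5 ($117), Kestrel→Slot 4 ($111) — total 119+92+142+117+111 = $581.
Row-greedy (each advertiser in turn takes its best remaining slot) gives $566, worse by 15.
No other one-to-one assignment exceeds $581.
Ember's own top slot is Slot 4 ($137), but forcing Ember→Slot 4 and reassigning the rest optimally gives only $570 — worse by 11.

Ember receives Slot 3.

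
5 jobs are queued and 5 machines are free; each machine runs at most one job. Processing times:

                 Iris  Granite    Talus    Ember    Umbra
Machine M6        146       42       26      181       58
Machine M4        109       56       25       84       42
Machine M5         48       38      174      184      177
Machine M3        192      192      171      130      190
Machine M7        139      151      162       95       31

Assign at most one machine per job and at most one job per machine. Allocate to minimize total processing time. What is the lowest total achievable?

Min total: 276 min

Treat this as an assignment problem: match each job to one machine.
Optimal: Iris→Machine M5 (48 min), Granite→Machine M6 (42 min), Talus→Machine M4 (25 min), Ember→Machine M3 (130 min), Umbra→Machine M7 (31 min) — total 48+42+25+130+31 = 276 min.
Next-best assignment: Iris→Machine M5, Granite→Machine M4, Talus→Machine M6, Ember→Machine M3, Umbra→Machine M7 = 291 min.
Swapping Iris↔Ember (Iris→Machine M3 192 min, Ember→Machine M5 184 min) adds 198.
Every other assignment is strictly worse.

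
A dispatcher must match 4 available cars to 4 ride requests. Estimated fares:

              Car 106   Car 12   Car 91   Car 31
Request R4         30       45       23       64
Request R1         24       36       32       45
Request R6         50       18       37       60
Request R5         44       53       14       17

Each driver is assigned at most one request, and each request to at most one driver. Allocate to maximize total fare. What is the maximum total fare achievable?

Treat this as an assignment problem: match each driver to one request.
Optimal: Car 106→Request R6 ($50), Car 12→Request R5 ($53), Car 91→Request R1 ($32), Car 31→Request R4 ($64) — total 50+53+32+64 = $199.
Column-greedy (each request in turn goes to its best remaining driver) gives $164, worse by 35.
Next-best assignment: Car 106→Request R5, Car 12→Request R4, Car 91→Request R1, Car 31→Request R6 = $181.
Every other assignment is strictly worse.

Max total: $199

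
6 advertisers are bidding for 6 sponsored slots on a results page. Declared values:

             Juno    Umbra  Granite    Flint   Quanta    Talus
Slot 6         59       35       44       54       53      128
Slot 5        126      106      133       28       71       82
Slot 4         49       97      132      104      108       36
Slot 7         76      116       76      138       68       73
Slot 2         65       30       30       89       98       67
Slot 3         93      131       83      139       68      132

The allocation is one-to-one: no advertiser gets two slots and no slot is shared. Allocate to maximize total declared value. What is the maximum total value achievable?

Optimal: Juno→Slot 5 ($126), Umbra→Slot 3 ($131), Granite→Slot 4 ($132), Flint→Slot 7 ($138), Quanta→Slot 2 ($98), Talus→Slot 6 ($128) — total 126+131+132+138+98+128 = $753.
Column-greedy (each slot in turn goes to its best remaining advertiser) gives $703, worse by 50.
Swapping Flint↔Quanta (Flint→Slot 2 $89, Quanta→Slot 7 $68) loses 79.

Maximum total: $753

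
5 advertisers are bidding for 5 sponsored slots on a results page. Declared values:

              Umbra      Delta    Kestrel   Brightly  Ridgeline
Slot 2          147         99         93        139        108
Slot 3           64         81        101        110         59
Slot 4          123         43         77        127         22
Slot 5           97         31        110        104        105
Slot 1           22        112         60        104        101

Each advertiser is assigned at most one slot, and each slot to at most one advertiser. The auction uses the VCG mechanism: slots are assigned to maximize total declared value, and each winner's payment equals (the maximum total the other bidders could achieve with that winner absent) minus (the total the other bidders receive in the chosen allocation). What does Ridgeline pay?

Efficient allocation: Umbra→Slot 2 ($147), Delta→Slot 1 ($112), Kestrel→Slot 3 ($101), Brightly→Slot 4 ($127), Ridgeline→Slot 5 ($105); total welfare W = $592.
Ridgeline receives Slot 5 at value $105, so the others get W − 105 = $487.
Without Ridgeline: best allocation of the remaining 4 bidders over all 5 slots is Umbra→Slot 2 ($147), Delta→Slot 1 ($112), Kestrel→Slot 5 ($110), Brightly→Slot 4 ($127), total $496.
VCG payment = (others' best without Ridgeline) − (others' welfare with Ridgeline) = 496 − 487 = $9.

Ridgeline pays $9.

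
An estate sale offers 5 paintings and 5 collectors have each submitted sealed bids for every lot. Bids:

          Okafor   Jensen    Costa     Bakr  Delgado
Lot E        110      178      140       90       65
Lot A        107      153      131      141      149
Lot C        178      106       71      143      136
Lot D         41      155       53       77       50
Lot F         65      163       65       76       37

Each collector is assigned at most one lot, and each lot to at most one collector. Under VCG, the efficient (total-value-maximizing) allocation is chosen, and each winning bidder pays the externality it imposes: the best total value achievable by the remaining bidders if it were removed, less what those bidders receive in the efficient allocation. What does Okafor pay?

Efficient allocation: Okafor→Lot C ($178), Jensen→Lot F ($163), Costa→Lot E ($140), Bakr→Lot D ($77), Delgado→Lot A ($149); total welfare W = $707.
Okafor receives Lot C at value $178, so the others get W − 178 = $529.
Without Okafor: best allocation of the remaining 4 bidders over all 5 lots is Jensen→Lot F ($163), Costa→Lot E ($140), Bakr→Lot C ($143), Delgado→Lot A ($149), total $595.
VCG payment = (others' best without Okafor) − (others' welfare with Okafor) = 595 − 529 = $66.

Okafor pays $66.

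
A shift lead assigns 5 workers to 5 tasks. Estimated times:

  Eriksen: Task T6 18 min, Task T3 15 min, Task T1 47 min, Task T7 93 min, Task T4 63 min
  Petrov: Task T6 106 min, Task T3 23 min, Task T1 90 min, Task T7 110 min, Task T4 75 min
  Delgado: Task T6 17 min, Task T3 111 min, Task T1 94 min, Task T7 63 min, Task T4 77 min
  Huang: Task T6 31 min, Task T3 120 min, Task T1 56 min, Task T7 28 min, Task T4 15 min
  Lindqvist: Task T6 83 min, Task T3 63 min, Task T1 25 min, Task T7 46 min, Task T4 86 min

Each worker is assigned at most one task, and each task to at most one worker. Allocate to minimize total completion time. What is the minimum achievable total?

Min total: 144 min

Optimal: Eriksen→Task T6 (18 min), Petrov→Task T3 (23 min), Delgado→Task T7 (63 min), Huang→Task T4 (15 min), Lindqvist→Task T1 (25 min) — total 18+23+63+15+25 = 144 min.
Min-entry greedy (repeatedly take the single cheapest remaining cell) gives 182 min, worse by 38.
Next-best assignment: Eriksen→Task T1, Petrov→Task T3, Delgado→Task T6, Huang→Task T4, Lindqvist→Task T7 = 148 min.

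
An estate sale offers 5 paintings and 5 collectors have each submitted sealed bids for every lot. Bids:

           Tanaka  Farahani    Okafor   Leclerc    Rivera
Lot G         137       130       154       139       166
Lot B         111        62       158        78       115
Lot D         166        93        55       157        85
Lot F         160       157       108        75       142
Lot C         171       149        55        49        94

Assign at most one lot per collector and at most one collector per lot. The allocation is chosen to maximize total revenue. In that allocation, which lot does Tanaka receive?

Optimal: Tanaka→Lot C ($171), Farahani→Lot F ($157), Okafor→Lot B ($158), Leclerc→Lot D ($157), Rivera→Lot G ($166) — total 171+157+158+157+166 = $809.
Column-greedy (each lot in turn goes to its best remaining collector) gives $696, worse by 113.
Next-best assignment: Tanaka→Lot F, Farahani→Lot C, Okafor→Lot B, Leclerc→Lot D, Rivera→Lot G = $790.
No other one-to-one assignment exceeds $809.

Tanaka receives Lot C.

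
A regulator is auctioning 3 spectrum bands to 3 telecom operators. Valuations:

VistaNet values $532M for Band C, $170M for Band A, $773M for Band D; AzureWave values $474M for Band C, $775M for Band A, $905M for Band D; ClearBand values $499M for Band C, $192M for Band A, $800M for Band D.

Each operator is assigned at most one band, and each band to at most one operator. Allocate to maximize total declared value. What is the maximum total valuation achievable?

Optimal: VistaNet→Band C ($532M), AzureWave→Band A ($775M), ClearBand→Band D ($800M) — total 532+775+800 = $2107M.
Row-greedy (each operator in turn takes its best remaining band) gives $2047M, worse by 60.
Next-best assignment: VistaNet→Band D, AzureWave→Band A, ClearBand→Band C = $2047M.

Max total: $2107M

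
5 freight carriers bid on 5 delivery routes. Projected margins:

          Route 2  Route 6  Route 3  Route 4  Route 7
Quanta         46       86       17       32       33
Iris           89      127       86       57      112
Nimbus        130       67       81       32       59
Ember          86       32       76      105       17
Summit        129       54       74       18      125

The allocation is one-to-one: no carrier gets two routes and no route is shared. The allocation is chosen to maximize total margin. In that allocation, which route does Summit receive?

Optimal: Quanta→Route 6 ($86k), Iris→Route 3 ($86k), Nimbus→Route 2 ($130k), Ember→Route 4 ($105k), Summit→Route 7 ($125k) — total 86+86+130+105+125 = $532k.
Column-greedy (each route in turn goes to its best remaining carrier) gives $490k, worse by 42.
Next-best assignment: Quanta→Route 6, Iris→Route 7, Nimbus→Route 3, Ember→Route 4, Summit→Route 2 = $513k.
Summit's own top route is Route 2 ($129k), but forcing Summit→Route 2 and reassigning the rest optimally gives only $513k — worse by 19.

Summit receives Route 7.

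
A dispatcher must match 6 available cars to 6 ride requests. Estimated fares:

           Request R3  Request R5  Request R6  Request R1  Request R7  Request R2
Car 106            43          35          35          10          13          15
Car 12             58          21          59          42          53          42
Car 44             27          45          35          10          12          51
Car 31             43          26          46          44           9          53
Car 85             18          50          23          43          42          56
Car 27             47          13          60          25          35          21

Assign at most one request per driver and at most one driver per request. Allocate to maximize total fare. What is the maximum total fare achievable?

This is the linear assignment problem.
Optimal: Car 106→Request R3 ($43), Car 12→Request R7 ($53), Car 44→Request R5 ($45), Car 31→Request R1 ($44), Car 85→Request R2 ($56), Car 27→Request R6 ($60) — total 43+53+45+44+56+60 = $301.
Max-entry greedy (repeatedly take the single best remaining cell) gives $276, worse by 25.

Max total: $301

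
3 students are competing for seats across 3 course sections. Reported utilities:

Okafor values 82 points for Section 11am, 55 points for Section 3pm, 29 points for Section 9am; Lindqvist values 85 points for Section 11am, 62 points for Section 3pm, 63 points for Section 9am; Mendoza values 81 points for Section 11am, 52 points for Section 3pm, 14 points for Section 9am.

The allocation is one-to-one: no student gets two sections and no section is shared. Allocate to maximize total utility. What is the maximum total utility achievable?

Optimal: Okafor→Section 3pm (55 points), Lindqvist→Section 9am (63 points), Mendoza→Section 11am (81 points) — total 55+63+81 = 199 points.
Row-greedy (each student in turn takes its best remaining section) gives 197 points, worse by 2.
Next-best assignment: Okafor→Section 11am, Lindqvist→Section 9am, Mendoza→Section 3pm = 197 points.

Max total: 199 points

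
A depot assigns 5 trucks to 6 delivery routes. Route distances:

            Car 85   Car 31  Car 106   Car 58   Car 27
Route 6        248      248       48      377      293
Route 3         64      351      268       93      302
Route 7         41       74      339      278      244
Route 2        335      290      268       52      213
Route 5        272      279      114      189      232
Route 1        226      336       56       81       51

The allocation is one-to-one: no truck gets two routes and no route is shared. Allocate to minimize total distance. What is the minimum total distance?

Minimum total: 289 km

Optimal: Car 85→Route 3 (64 km), Car 31→Route 7 (74 km), Car 106→Route 6 (48 km), Car 58→Route 2 (52 km), Car 27→Route 1 (51 km) — total 64+74+48+52+51 = 289 km.
Min-entry greedy (repeatedly take the single cheapest remaining cell) gives 471 km, worse by 182.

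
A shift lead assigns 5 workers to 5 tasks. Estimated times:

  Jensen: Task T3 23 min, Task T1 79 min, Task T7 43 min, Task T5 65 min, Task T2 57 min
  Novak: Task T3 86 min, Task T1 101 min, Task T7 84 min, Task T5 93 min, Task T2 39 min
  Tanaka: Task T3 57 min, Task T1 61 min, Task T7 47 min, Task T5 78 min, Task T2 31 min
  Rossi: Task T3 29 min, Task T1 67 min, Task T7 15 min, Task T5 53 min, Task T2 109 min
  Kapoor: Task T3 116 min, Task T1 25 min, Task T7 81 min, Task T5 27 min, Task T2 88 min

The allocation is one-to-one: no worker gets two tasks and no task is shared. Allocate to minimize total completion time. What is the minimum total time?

Min total: 165 min

Optimal: Jensen→Task T3 (23 min), Novak→Task T2 (39 min), Tanaka→Task T1 (61 min), Rossi→Task T7 (15 min), Kapoor→Task T5 (27 min) — total 23+39+61+15+27 = 165 min.
Column-greedy (each task in turn goes to its cheapest remaining worker) gives 180 min, worse by 15.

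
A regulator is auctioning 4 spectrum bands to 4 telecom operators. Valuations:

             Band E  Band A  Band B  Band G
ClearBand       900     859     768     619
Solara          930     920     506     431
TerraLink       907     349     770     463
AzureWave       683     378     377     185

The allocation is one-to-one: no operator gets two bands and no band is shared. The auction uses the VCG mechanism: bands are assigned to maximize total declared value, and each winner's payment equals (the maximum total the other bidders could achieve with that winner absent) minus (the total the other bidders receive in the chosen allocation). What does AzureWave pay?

AzureWave pays $286M.

Efficient allocation: ClearBand→Band G ($619M), Solara→Band A ($920M), TerraLink→Band B ($770M), AzureWave→Band E ($683M); total welfare W = $2992M.
AzureWave receives Band E at value $683M, so the others get W − 683 = $2309M.
Without AzureWave: best allocation of the remaining 3 bidders over all 4 bands is ClearBand→Band B ($768M), Solara→Band A ($920M), TerraLink→Band E ($907M), total $2595M.
VCG payment = (others' best without AzureWave) − (others' welfare with AzureWave) = 2595 − 2309 = $286M.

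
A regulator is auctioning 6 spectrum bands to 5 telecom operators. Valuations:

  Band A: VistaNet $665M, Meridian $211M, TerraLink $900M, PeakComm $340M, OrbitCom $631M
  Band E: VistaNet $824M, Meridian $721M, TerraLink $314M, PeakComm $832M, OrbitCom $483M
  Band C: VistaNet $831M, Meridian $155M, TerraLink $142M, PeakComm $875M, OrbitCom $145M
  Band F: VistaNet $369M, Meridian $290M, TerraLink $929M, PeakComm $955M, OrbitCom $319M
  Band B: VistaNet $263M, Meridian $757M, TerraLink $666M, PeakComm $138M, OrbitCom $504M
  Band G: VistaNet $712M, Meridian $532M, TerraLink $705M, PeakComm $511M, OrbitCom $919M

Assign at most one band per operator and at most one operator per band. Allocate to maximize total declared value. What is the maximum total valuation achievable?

Maximum total: $4362M

Optimal: VistaNet→Band C ($831M), Meridian→Band B ($757M), TerraLink→Band A ($900M), PeakComm→Band F ($955M), OrbitCom→Band G ($919M) — total 831+757+900+955+919 = $4362M.
Row-greedy (each operator in turn takes its best remaining band) gives $4268M, worse by 94.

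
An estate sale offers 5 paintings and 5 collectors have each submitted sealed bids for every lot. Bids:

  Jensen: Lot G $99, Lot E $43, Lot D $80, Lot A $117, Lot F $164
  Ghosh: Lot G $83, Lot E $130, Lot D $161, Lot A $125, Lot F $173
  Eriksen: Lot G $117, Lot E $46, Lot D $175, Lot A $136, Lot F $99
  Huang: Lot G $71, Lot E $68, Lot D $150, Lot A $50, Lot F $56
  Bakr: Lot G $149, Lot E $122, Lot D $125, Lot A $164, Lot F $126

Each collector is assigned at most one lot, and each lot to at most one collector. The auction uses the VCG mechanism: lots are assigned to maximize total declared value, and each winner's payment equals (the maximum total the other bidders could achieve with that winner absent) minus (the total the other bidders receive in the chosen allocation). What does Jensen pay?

Efficient allocation: Jensen→Lot F ($164), Ghosh→Lot E ($130), Eriksen→Lot A ($136), Huang→Lot D ($150), Bakr→Lot G ($149); total welfare W = $729.
Jensen receives Lot F at value $164, so the others get W − 164 = $565.
Without Jensen: best allocation of the remaining 4 bidders over all 5 lots is Ghosh→Lot F ($173), Eriksen→Lot A ($136), Huang→Lot D ($150), Bakr→Lot G ($149), total $608.
VCG payment = (others' best without Jensen) − (others' welfare with Jensen) = 608 − 565 = $43.

Jensen pays $43.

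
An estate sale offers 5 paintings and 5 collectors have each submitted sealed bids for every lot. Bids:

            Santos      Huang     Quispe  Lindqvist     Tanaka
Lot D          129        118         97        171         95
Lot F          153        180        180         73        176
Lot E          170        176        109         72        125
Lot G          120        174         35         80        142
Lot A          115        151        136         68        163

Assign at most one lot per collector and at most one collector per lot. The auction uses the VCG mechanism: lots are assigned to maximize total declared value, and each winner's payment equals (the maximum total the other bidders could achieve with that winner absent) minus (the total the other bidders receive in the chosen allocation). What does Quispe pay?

Quispe pays $13.

Efficient allocation: Santos→Lot E ($170), Huang→Lot G ($174), Quispe→Lot F ($180), Lindqvist→Lot D ($171), Tanaka→Lot A ($163); total welfare W = $858.
Quispe receives Lot F at value $180, so the others get W − 180 = $678.
Without Quispe: best allocation of the remaining 4 bidders over all 5 lots is Santos→Lot E ($170), Huang→Lot G ($174), Lindqvist→Lot D ($171), Tanaka→Lot F ($176), total $691.
VCG payment = (others' best without Quispe) − (others' welfare with Quispe) = 691 − 678 = $13.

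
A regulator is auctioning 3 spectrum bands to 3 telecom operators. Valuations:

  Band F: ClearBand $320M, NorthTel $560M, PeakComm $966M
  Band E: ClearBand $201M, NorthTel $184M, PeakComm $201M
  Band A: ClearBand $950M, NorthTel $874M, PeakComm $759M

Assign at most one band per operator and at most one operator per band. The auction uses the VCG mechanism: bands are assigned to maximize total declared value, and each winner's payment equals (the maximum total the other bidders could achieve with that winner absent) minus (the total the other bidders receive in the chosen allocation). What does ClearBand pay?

Efficient allocation: ClearBand→Band A ($950M), NorthTel→Band E ($184M), PeakComm→Band F ($966M); total welfare W = $2100M.
ClearBand receives Band A at value $950M, so the others get W − 950 = $1150M.
Without ClearBand: best allocation of the remaining 2 bidders over all 3 bands is NorthTel→Band A ($874M), PeakComm→Band F ($966M), total $1840M.
VCG payment = (others' best without ClearBand) − (others' welfare with ClearBand) = 1840 − 1150 = $690M.

ClearBand pays $690M.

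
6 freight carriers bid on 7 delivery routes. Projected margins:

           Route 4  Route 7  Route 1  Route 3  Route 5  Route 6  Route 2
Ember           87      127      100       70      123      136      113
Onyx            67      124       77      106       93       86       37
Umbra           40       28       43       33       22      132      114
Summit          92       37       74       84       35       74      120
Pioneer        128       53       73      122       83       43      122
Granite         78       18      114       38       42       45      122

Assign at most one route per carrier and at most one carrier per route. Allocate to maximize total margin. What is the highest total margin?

Max total: $741k

This is a one-to-one assignment (maximum-weight bipartite matching).
Optimal: Ember→Route 5 ($123k), Onyx→Route 7 ($124k), Umbra→Route 6 ($132k), Summit→Route 2 ($120k), Pioneer→Route 4 ($128k), Granite→Route 1 ($114k) — total 123+124+132+120+128+114 = $741k.
Column-greedy (each route in turn goes to its best remaining carrier) gives $642k, worse by 99.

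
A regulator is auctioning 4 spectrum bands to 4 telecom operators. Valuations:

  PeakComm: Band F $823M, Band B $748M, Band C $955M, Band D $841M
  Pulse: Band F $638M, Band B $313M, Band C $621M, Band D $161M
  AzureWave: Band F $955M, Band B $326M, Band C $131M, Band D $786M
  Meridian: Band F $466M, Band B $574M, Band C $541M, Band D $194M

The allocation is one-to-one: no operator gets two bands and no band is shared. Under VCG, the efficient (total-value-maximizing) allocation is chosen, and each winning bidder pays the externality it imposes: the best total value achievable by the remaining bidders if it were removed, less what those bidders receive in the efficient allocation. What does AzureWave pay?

AzureWave pays $131M.

Efficient allocation: PeakComm→Band D ($841M), Pulse→Band C ($621M), AzureWave→Band F ($955M), Meridian→Band B ($574M); total welfare W = $2991M.
AzureWave receives Band F at value $955M, so the others get W − 955 = $2036M.
Without AzureWave: best allocation of the remaining 3 bidders over all 4 bands is PeakComm→Band C ($955M), Pulse→Band F ($638M), Meridian→Band B ($574M), total $2167M.
VCG payment = (others' best without AzureWave) − (others' welfare with AzureWave) = 2167 − 2036 = $131M.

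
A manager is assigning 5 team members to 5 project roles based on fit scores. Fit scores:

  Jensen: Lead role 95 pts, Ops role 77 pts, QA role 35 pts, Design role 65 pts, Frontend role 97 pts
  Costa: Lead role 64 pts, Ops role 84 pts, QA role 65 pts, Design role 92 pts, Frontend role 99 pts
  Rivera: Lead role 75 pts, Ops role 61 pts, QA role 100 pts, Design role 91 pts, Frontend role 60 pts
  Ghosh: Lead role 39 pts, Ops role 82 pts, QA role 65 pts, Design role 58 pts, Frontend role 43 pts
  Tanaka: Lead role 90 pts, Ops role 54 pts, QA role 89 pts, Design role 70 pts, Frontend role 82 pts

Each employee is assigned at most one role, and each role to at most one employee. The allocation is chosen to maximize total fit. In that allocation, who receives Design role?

Costa receives Design role.

Optimal: Jensen→Frontend role (97 pts), Costa→Design role (92 pts), Rivera→QA role (100 pts), Ghosh→Ops role (82 pts), Tanaka→Lead role (90 pts) — total 97+92+100+82+90 = 461 pts.
Column-greedy (each role in turn goes to its best remaining employee) gives 392 pts, worse by 69.
No other one-to-one assignment exceeds 461 pts.
Costa's own top role is Frontend role (99 pts), but forcing Costa→Frontend role and reassigning the rest optimally gives only 456 pts — worse by 5.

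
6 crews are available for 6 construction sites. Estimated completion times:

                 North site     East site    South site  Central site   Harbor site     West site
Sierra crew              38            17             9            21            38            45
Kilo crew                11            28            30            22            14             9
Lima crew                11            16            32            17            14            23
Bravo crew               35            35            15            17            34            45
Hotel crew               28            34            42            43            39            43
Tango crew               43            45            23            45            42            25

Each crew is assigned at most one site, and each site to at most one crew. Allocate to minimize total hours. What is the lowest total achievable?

Optimal: Sierra crew→East site (17 hours), Kilo crew→West site (9 hours), Lima crew→Harbor site (14 hours), Bravo crew→Central site (17 hours), Hotel crew→North site (28 hours), Tango crew→South site (23 hours) — total 17+9+14+17+28+23 = 108 hours.
Min-entry greedy (repeatedly take the single cheapest remaining cell) gives 122 hours, worse by 14.
Checked against all permutations: 108 hours is optimal.

Minimum total: 108 hours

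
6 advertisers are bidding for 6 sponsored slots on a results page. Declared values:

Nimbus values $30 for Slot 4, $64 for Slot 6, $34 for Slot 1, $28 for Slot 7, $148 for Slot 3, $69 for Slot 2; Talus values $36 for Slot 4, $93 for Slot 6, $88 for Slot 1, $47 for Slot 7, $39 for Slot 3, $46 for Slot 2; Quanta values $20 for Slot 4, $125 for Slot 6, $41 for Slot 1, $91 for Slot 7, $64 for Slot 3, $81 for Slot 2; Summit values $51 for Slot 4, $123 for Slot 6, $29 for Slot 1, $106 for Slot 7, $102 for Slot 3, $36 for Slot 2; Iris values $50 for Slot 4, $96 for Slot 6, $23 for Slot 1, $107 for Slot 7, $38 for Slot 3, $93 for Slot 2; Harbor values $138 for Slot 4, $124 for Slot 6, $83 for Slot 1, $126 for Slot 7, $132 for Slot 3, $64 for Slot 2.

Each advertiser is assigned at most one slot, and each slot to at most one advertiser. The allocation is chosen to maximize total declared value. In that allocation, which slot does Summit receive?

Optimal: Nimbus→Slot 3 ($148), Talus→Slot 1 ($88), Quanta→Slot 6 ($125), Summit→Slot 7 ($106), Iris→Slot 2 ($93), Harbor→Slot 4 ($138) — total 148+88+125+106+93+138 = $698.
Column-greedy (each slot in turn goes to its best remaining advertiser) gives $642, worse by 56.
Checked against all permutations: $698 is optimal.
Summit's own top slot is Slot 6 ($123), but forcing Summit→Slot 6 and reassigning the rest optimally gives only $685 — worse by 13.

Summit receives Slot 7.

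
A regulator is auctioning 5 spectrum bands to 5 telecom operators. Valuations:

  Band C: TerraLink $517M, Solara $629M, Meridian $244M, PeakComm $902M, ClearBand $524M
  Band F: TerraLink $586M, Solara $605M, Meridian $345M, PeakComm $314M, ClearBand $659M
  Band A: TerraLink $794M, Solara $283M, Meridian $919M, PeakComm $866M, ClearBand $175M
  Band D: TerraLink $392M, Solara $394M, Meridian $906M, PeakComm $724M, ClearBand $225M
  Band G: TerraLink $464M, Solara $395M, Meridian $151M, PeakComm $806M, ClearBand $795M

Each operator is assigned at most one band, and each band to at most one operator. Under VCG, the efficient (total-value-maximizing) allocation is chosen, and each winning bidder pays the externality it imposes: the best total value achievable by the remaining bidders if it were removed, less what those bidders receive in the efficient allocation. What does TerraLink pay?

TerraLink pays $13M.

Efficient allocation: TerraLink→Band A ($794M), Solara→Band F ($605M), Meridian→Band D ($906M), PeakComm→Band C ($902M), ClearBand→Band G ($795M); total welfare W = $4002M.
TerraLink receives Band A at value $794M, so the others get W − 794 = $3208M.
Without TerraLink: best allocation of the remaining 4 bidders over all 5 bands is Solara→Band F ($605M), Meridian→Band A ($919M), PeakComm→Band C ($902M), ClearBand→Band G ($795M), total $3221M.
VCG payment = (others' best without TerraLink) − (others' welfare with TerraLink) = 3221 − 3208 = $13M.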